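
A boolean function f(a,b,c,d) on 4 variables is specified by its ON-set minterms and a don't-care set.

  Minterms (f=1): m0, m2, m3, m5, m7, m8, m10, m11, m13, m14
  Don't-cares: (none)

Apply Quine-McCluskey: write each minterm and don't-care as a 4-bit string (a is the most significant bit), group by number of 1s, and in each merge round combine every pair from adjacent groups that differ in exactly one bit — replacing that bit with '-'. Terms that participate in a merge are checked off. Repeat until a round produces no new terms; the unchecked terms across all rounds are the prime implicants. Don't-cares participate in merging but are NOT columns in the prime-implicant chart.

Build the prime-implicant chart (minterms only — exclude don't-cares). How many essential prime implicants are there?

size-2^0 implicants → 0000(✓)  0010(✓)  0011(✓)  0101(✓)  0111(✓)  1000(✓)  1010(✓)  1011(✓)  1101(✓)  1110(✓)
size-2^1 implicants → -000(✓)  -010(✓)  -011(✓)  -101  0-11  00-0(✓)  001-(✓)  01-1  1-10  10-0(✓)  101-(✓)
size-2^2 implicants → -0-0  -01-
Unchecked terms (primes): -0-0, -01-, -101, 0-11, 01-1, 1-10
Minterm coverage:
  m0 ⊆ -0-0 [E]
  m2 ⊆ -0-0,-01-
  m3 ⊆ -01-,0-11
  m5 ⊆ -101,01-1
  m7 ⊆ 0-11,01-1
  m8 ⊆ -0-0 [E]
  m10 ⊆ -0-0,-01-,1-10
  m11 ⊆ -01- [E]
  m13 ⊆ -101 [E]
  m14 ⊆ 1-10 [E]
E = {-0-0, -01-, -101, 1-10}

4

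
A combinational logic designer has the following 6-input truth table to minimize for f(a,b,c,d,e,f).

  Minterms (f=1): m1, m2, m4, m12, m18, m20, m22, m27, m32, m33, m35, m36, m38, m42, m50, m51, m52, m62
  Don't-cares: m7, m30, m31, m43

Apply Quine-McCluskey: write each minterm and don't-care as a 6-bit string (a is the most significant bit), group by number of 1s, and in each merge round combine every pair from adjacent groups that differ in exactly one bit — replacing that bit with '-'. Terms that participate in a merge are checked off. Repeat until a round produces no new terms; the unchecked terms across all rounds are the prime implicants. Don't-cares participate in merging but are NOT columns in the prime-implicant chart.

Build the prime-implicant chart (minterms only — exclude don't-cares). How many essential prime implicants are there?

8

size-2^0 implicants → 000001(✓)  000010(✓)  000100(✓)  000111  001100(✓)  010010(✓)  010100(✓)  010110(✓)  011011(✓)  011110(✓)  011111(✓)  100000(✓)  100001(✓)  100011(✓)  100100(✓)  100110(✓)  101010(✓)  101011(✓)  110010(✓)  110011(✓)  110100(✓)  111110(✓)
size-2^1 implicants → -00001  -00100(✓)  -10010  -10100(✓)  -11110  0-0010  0-0100(✓)  00-100  01-110  010-10  0101-0  011-11  01111-  1-0011  1-0100(✓)  10-011  100-00  1000-1  10000-  1001-0  10101-  11001-
size-2^2 implicants → --0100
Unchecked terms (primes): --0100, -00001, -10010, -11110, 0-0010, 00-100, 000111, 01-110, 010-10, 0101-0, 011-11, 01111-, 1-0011, 10-011, 100-00, 1000-1, 10000-, 1001-0, 10101-, 11001-
Minterm coverage:
  m1 ⊆ -00001 [E]
  m2 ⊆ 0-0010 [E]
  m4 ⊆ --0100,00-100
  m12 ⊆ 00-100 [E]
  m18 ⊆ -10010,0-0010,010-10
  m20 ⊆ --0100,0101-0
  m22 ⊆ 01-110,010-10,0101-0
  m27 ⊆ 011-11 [E]
  m32 ⊆ 100-00,10000-
  m33 ⊆ -00001,1000-1,10000-
  m35 ⊆ 1-0011,10-011,1000-1
  m36 ⊆ --0100,100-00,1001-0
  m38 ⊆ 1001-0 [E]
  m42 ⊆ 10101- [E]
  m50 ⊆ -10010,11001-
  m51 ⊆ 1-0011,11001-
  m52 ⊆ --0100 [E]
  m62 ⊆ -11110 [E]
E = {--0100, -00001, -11110, 0-0010, 00-100, 011-11, 1001-0, 10101-}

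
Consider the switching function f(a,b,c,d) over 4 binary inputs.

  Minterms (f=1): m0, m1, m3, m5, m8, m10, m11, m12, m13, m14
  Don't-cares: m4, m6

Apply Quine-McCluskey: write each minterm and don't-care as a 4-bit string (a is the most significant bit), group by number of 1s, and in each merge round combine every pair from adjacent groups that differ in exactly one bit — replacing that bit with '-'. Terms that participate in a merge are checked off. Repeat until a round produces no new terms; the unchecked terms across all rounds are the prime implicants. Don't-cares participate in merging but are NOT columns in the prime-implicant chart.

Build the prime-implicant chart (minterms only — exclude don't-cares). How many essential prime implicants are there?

1

size-2^0 implicants → 0000(✓)  0001(✓)  0011(✓)  0100(✓)  0101(✓)  0110(✓)  1000(✓)  1010(✓)  1011(✓)  1100(✓)  1101(✓)  1110(✓)
size-2^1 implicants → -000(✓)  -011  -100(✓)  -101(✓)  -110(✓)  0-00(✓)  0-01(✓)  00-1  000-(✓)  01-0(✓)  010-(✓)  1-00(✓)  1-10(✓)  10-0(✓)  101-  11-0(✓)  110-(✓)
size-2^2 implicants → --00  -1-0  -10-  0-0-  1--0
Unchecked terms (primes): --00, -011, -1-0, -10-, 0-0-, 00-1, 1--0, 101-
Minterm coverage:
  m0 ⊆ --00,0-0-
  m1 ⊆ 0-0-,00-1
  m3 ⊆ -011,00-1
  m5 ⊆ -10-,0-0-
  m8 ⊆ --00,1--0
  m10 ⊆ 1--0,101-
  m11 ⊆ -011,101-
  m12 ⊆ --00,-1-0,-10-,1--0
  m13 ⊆ -10- [E]
  m14 ⊆ -1-0,1--0
E = {-10-}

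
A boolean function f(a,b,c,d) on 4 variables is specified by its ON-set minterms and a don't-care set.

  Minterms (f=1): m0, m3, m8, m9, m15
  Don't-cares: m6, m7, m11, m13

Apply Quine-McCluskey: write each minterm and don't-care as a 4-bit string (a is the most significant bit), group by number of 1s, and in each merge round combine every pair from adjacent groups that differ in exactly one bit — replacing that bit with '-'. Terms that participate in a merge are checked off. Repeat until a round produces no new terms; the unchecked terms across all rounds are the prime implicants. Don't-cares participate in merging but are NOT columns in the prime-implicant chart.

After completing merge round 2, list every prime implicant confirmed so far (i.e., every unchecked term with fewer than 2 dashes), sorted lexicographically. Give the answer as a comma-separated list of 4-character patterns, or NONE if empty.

-000, 011-, 100-

Round 0: 0000✓ 0011✓ 0110✓ 0111✓ 1000✓ 1001✓ 1011✓ 1101✓ 1111✓
Round 1: -000 -011✓ -111✓ 0-11✓ 011- 1-01✓ 1-11✓ 10-1✓ 100- 11-1✓
Round 2: --11 1--1
PIs = {--11, -000, 011-, 1--1, 100-}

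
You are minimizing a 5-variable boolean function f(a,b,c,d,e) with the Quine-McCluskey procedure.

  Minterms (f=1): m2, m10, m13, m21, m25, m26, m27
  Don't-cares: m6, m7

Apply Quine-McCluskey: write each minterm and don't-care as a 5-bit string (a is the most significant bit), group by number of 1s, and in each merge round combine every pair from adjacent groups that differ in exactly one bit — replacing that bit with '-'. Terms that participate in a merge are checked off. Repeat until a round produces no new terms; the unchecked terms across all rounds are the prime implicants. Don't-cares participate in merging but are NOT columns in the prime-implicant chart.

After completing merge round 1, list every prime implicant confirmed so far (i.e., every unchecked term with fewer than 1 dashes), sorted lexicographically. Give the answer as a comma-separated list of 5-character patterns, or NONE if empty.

01101, 10101

Round 0: 00010✓ 00110✓ 00111✓ 01010✓ 01101 10101 11001✓ 11010✓ 11011✓
Round 1: -1010 0-010 00-10 0011- 110-1 1101-
PIs = {-1010, 0-010, 00-10, 0011-, 01101, 10101, 110-1, 1101-}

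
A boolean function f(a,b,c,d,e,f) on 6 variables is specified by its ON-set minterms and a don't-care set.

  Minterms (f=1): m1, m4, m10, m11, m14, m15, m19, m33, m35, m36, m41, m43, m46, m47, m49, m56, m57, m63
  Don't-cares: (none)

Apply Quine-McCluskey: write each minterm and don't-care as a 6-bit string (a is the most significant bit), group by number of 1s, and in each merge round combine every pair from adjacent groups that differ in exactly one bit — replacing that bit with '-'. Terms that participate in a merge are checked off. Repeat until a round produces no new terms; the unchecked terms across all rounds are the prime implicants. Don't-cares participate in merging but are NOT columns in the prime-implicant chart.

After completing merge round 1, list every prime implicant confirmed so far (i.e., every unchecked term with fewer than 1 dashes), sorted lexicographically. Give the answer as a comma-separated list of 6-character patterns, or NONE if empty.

Round 0: 000001✓ 000100✓ 001010✓ 001011✓ 001110✓ 001111✓ 010011 100001✓ 100011✓ 100100✓ 101001✓ 101011✓ 101110✓ 101111✓ 110001✓ 111000✓ 111001✓ 111111✓
Round 1: -00001 -00100 -01011✓ -01110✓ -01111✓ 001-10✓ 001-11✓ 00101-✓ 00111-✓ 1-0001✓ 1-1001✓ 1-1111 10-001✓ 10-011✓ 1000-1✓ 101-11✓ 1010-1✓ 10111-✓ 11-001✓ 11100-
Round 2: -01-11 -0111- 001-1- 1--001 10-0-1
PIs = {-00001, -00100, -01-11, -0111-, 001-1-, 010011, 1--001, 1-1111, 10-0-1, 11100-}

010011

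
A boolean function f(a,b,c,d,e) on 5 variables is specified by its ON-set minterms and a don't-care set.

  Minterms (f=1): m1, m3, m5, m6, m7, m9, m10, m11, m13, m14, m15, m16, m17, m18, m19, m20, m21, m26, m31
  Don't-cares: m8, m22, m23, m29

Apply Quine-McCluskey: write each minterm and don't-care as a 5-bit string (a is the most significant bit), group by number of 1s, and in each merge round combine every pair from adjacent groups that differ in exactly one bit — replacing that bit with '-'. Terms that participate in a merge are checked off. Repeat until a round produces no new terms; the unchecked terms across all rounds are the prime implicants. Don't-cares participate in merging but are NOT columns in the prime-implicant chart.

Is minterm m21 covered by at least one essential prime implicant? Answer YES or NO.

[col 0] 00001*, 00011*, 00101*, 00110*, 00111*, 01000*, 01001*, 01010*, 01011*, 01101*, 01110*, 01111*, 10000*, 10001*, 10010*, 10011*, 10100*, 10101*, 10110*, 10111*, 11010*, 11101*, 11111*
[col 1] -0001*, -0011*, -0101*, -0110*, -0111*, -1010, -1101*, -1111*, 0-001*, 0-011*, 0-101*, 0-110*, 0-111*, 00-01*, 00-11*, 000-1*, 001-1*, 0011-*, 01-01*, 01-10*, 01-11*, 010-0*, 010-1*, 0100-*, 0101-*, 011-1*, 0111-*, 1-010, 1-101*, 1-111*, 10-00*, 10-01*, 10-10*, 10-11*, 100-0*, 100-1*, 1000-*, 1001-*, 101-0*, 101-1*, 1010-*, 1011-*, 111-1*
[col 2] --101*, --111*, -0-01*, -0-11*, -00-1*, -01-1*, -011-, -11-1*, 0--01*, 0--11*, 0-0-1*, 0-1-1*, 0-11-, 00--1*, 01--1*, 01-1-, 010--, 1-1-1*, 10--0*, 10--1*, 10-0-*, 10-1-*, 100--*, 101--*
[col 3] --1-1, -0--1, 0---1, 10---
Prime implicants: --1-1, -0--1, -011-, -1010, 0---1, 0-11-, 01-1-, 010--, 1-010, 10---
PI chart (minterm → PIs covering it):
  1 | -0--1,0---1
  3 | -0--1,0---1
  5 | --1-1,-0--1,0---1
  6 | -011-,0-11-
  7 | --1-1,-0--1,-011-,0---1,0-11-
  9 | 0---1,010--
  10 | -1010,01-1-,010--
  11 | 0---1,01-1-,010--
  13 | --1-1,0---1
  14 | 0-11-,01-1-
  15 | --1-1,0---1,0-11-,01-1-
  16 | 10---  (sole → essential)
  17 | -0--1,10---
  18 | 1-010,10---
  19 | -0--1,10---
  20 | 10---  (sole → essential)
  21 | --1-1,-0--1,10---
  26 | -1010,1-010
  31 | --1-1  (sole → essential)
Essential prime implicants: --1-1, 10---

YES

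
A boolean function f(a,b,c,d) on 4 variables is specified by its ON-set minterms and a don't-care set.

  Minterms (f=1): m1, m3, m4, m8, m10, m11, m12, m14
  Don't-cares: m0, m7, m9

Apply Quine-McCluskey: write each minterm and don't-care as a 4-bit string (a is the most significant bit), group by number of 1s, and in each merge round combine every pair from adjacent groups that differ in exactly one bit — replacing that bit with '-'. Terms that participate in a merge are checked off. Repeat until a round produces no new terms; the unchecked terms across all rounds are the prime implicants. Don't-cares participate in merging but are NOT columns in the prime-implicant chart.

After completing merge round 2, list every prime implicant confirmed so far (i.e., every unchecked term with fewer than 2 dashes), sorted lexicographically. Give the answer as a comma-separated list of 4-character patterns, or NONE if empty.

size-2^0 implicants → 0000(✓)  0001(✓)  0011(✓)  0100(✓)  0111(✓)  1000(✓)  1001(✓)  1010(✓)  1011(✓)  1100(✓)  1110(✓)
size-2^1 implicants → -000(✓)  -001(✓)  -011(✓)  -100(✓)  0-00(✓)  0-11  00-1(✓)  000-(✓)  1-00(✓)  1-10(✓)  10-0(✓)  10-1(✓)  100-(✓)  101-(✓)  11-0(✓)
size-2^2 implicants → --00  -0-1  -00-  1--0  10--
Unchecked terms (primes): --00, -0-1, -00-, 0-11, 1--0, 10--

0-11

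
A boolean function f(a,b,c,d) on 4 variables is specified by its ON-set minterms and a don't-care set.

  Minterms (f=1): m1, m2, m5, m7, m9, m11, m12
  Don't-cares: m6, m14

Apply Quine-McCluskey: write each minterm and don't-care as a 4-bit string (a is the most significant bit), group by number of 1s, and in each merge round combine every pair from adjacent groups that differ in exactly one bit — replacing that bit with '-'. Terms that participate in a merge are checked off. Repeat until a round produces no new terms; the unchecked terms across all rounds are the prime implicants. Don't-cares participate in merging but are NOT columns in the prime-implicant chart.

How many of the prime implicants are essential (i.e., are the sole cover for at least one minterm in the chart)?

3

Round 0: 0001✓ 0010✓ 0101✓ 0110✓ 0111✓ 1001✓ 1011✓ 1100✓ 1110✓
Round 1: -001 -110 0-01 0-10 01-1 011- 10-1 11-0
PIs = {-001, -110, 0-01, 0-10, 01-1, 011-, 10-1, 11-0}
Coverage chart:
  m1: -001,0-01
  m2: 0-10 ←essential
  m5: 0-01,01-1
  m7: 01-1,011-
  m9: -001,10-1
  m11: 10-1 ←essential
  m12: 11-0 ←essential
Essential: 0-10, 10-1, 11-0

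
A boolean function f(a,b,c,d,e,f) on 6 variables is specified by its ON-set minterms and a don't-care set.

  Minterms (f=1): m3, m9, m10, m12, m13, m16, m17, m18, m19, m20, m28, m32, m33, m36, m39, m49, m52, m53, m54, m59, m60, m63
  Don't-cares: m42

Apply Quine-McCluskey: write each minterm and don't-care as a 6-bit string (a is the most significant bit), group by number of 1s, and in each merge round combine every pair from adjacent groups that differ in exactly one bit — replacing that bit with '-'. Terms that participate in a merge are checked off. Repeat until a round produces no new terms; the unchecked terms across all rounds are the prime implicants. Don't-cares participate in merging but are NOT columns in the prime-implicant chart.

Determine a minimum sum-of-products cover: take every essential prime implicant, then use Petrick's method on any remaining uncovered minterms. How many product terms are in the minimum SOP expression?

[col 0] 000011*, 001001*, 001010*, 001100*, 001101*, 010000*, 010001*, 010010*, 010011*, 010100*, 011100*, 100000*, 100001*, 100100*, 100111, 101010*, 110001*, 110100*, 110101*, 110110*, 111011*, 111100*, 111111*
[col 1] -01010, -10001, -10100*, -11100*, 0-0011, 0-1100, 001-01, 00110-, 01-100*, 010-00, 0100-0*, 0100-1*, 01000-*, 01001-*, 1-0001, 1-0100, 100-00, 10000-, 11-100*, 110-01, 1101-0, 11010-, 111-11
[col 2] -1-100, 0100--
Prime implicants: -01010, -1-100, -10001, 0-0011, 0-1100, 001-01, 00110-, 010-00, 0100--, 1-0001, 1-0100, 100-00, 10000-, 100111, 110-01, 1101-0, 11010-, 111-11
PI chart (minterm → PIs covering it):
  3 | 0-0011  (sole → essential)
  9 | 001-01  (sole → essential)
  10 | -01010  (sole → essential)
  12 | 0-1100,00110-
  13 | 001-01,00110-
  16 | 010-00,0100--
  17 | -10001,0100--
  18 | 0100--  (sole → essential)
  19 | 0-0011,0100--
  20 | -1-100,010-00
  28 | -1-100,0-1100
  32 | 100-00,10000-
  33 | 1-0001,10000-
  36 | 1-0100,100-00
  39 | 100111  (sole → essential)
  49 | -10001,1-0001,110-01
  52 | -1-100,1-0100,1101-0,11010-
  53 | 110-01,11010-
  54 | 1101-0  (sole → essential)
  59 | 111-11  (sole → essential)
  60 | -1-100  (sole → essential)
  63 | 111-11  (sole → essential)
Essential prime implicants: -01010, -1-100, 0-0011, 001-01, 0100--, 100111, 1101-0, 111-11
Petrick residual → 0-1100, 1-0001, 100-00, 110-01
Minimum SOP uses 12 PIs: b'cd'ef' + bde'f' + a'c'd'ef + a'cde'f' + a'b'ce'f + a'bc'd' + ac'd'e'f + ab'c'e'f' + ab'c'def + abc'e'f + abc'df' + abcef

12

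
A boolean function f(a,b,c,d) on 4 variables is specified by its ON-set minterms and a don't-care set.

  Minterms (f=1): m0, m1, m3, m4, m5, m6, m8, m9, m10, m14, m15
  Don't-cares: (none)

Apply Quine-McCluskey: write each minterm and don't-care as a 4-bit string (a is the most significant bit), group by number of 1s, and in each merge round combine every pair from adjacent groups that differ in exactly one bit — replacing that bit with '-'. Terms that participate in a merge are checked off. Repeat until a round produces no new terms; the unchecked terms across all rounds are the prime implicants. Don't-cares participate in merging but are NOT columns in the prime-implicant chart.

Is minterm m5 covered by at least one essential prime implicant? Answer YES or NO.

[col 0] 0000*, 0001*, 0011*, 0100*, 0101*, 0110*, 1000*, 1001*, 1010*, 1110*, 1111*
[col 1] -000*, -001*, -110, 0-00*, 0-01*, 00-1, 000-*, 01-0, 010-*, 1-10, 10-0, 100-*, 111-
[col 2] -00-, 0-0-
Prime implicants: -00-, -110, 0-0-, 00-1, 01-0, 1-10, 10-0, 111-
PI chart (minterm → PIs covering it):
  0 | -00-,0-0-
  1 | -00-,0-0-,00-1
  3 | 00-1  (sole → essential)
  4 | 0-0-,01-0
  5 | 0-0-  (sole → essential)
  6 | -110,01-0
  8 | -00-,10-0
  9 | -00-  (sole → essential)
  10 | 1-10,10-0
  14 | -110,1-10,111-
  15 | 111-  (sole → essential)
Essential prime implicants: -00-, 0-0-, 00-1, 111-

YES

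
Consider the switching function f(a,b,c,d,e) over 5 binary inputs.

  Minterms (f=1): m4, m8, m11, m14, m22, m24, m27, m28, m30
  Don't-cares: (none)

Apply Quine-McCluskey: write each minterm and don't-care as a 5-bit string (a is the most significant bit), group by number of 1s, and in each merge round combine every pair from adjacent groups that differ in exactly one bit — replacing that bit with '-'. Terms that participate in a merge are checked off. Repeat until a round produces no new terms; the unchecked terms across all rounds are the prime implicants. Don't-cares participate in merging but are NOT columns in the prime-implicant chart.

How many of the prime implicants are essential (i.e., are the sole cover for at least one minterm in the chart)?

5

[col 0] 00100, 01000*, 01011*, 01110*, 10110*, 11000*, 11011*, 11100*, 11110*
[col 1] -1000, -1011, -1110, 1-110, 11-00, 111-0
Prime implicants: -1000, -1011, -1110, 00100, 1-110, 11-00, 111-0
PI chart (minterm → PIs covering it):
  4 | 00100  (sole → essential)
  8 | -1000  (sole → essential)
  11 | -1011  (sole → essential)
  14 | -1110  (sole → essential)
  22 | 1-110  (sole → essential)
  24 | -1000,11-00
  27 | -1011  (sole → essential)
  28 | 11-00,111-0
  30 | -1110,1-110,111-0
Essential prime implicants: -1000, -1011, -1110, 00100, 1-110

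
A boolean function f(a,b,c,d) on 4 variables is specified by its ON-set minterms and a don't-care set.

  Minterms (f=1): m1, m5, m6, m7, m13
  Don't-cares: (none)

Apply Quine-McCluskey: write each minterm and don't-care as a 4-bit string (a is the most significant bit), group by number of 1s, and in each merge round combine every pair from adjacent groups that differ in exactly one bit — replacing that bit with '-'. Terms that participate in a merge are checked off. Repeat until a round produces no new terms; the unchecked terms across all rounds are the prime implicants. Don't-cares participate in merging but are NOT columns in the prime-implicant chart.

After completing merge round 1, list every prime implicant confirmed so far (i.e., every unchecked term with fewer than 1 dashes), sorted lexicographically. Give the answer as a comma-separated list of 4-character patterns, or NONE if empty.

Round 0: 0001✓ 0101✓ 0110✓ 0111✓ 1101✓
Round 1: -101 0-01 01-1 011-
PIs = {-101, 0-01, 01-1, 011-}

NONE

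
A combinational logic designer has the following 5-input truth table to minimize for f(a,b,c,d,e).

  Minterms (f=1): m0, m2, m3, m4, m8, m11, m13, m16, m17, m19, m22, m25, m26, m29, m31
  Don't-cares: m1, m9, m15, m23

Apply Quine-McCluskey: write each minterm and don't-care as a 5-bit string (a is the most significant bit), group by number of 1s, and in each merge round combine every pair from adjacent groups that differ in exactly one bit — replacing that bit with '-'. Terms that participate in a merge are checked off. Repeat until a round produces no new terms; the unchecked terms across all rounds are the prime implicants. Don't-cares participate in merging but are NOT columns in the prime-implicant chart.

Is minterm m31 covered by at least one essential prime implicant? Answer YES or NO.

NO

[col 0] 00000*, 00001*, 00010*, 00011*, 00100*, 01000*, 01001*, 01011*, 01101*, 01111*, 10000*, 10001*, 10011*, 10110*, 10111*, 11001*, 11010, 11101*, 11111*
[col 1] -0000*, -0001*, -0011*, -1001*, -1101*, -1111*, 0-000*, 0-001*, 0-011*, 00-00, 000-0*, 000-1*, 0000-*, 0001-*, 01-01*, 01-11*, 010-1*, 0100-*, 011-1*, 1-001*, 1-111, 10-11, 100-1*, 1000-*, 1011-, 11-01*, 111-1*
[col 2] --001, -00-1, -000-, -1-01, -11-1, 0-0-1, 0-00-, 000--, 01--1
Prime implicants: --001, -00-1, -000-, -1-01, -11-1, 0-0-1, 0-00-, 00-00, 000--, 01--1, 1-111, 10-11, 1011-, 11010
PI chart (minterm → PIs covering it):
  0 | -000-,0-00-,00-00,000--
  2 | 000--  (sole → essential)
  3 | -00-1,0-0-1,000--
  4 | 00-00  (sole → essential)
  8 | 0-00-  (sole → essential)
  11 | 0-0-1,01--1
  13 | -1-01,-11-1,01--1
  16 | -000-  (sole → essential)
  17 | --001,-00-1,-000-
  19 | -00-1,10-11
  22 | 1011-  (sole → essential)
  25 | --001,-1-01
  26 | 11010  (sole → essential)
  29 | -1-01,-11-1
  31 | -11-1,1-111
Essential prime implicants: -000-, 0-00-, 00-00, 000--, 1011-, 11010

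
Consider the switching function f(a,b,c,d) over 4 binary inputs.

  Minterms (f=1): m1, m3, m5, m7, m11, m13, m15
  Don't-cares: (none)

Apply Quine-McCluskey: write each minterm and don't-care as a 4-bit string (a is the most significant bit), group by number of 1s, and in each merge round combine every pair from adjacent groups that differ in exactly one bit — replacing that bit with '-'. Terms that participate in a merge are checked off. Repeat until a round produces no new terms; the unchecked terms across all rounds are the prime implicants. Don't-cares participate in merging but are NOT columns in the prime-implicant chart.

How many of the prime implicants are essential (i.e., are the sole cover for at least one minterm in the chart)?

size-2^0 implicants → 0001(✓)  0011(✓)  0101(✓)  0111(✓)  1011(✓)  1101(✓)  1111(✓)
size-2^1 implicants → -011(✓)  -101(✓)  -111(✓)  0-01(✓)  0-11(✓)  00-1(✓)  01-1(✓)  1-11(✓)  11-1(✓)
size-2^2 implicants → --11  -1-1  0--1
Unchecked terms (primes): --11, -1-1, 0--1
Minterm coverage:
  m1 ⊆ 0--1 [E]
  m3 ⊆ --11,0--1
  m5 ⊆ -1-1,0--1
  m7 ⊆ --11,-1-1,0--1
  m11 ⊆ --11 [E]
  m13 ⊆ -1-1 [E]
  m15 ⊆ --11,-1-1
E = {--11, -1-1, 0--1}

3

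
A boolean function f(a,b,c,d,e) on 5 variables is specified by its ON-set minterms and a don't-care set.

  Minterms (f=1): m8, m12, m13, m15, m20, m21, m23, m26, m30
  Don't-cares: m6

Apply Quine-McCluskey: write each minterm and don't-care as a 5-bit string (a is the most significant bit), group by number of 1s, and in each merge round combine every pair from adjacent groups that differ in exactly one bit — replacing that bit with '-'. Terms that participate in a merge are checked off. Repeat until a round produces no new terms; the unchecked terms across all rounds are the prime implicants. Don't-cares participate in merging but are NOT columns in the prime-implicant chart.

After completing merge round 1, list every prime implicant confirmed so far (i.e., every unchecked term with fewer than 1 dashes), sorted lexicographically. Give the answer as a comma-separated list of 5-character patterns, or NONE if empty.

00110

size-2^0 implicants → 00110  01000(✓)  01100(✓)  01101(✓)  01111(✓)  10100(✓)  10101(✓)  10111(✓)  11010(✓)  11110(✓)
size-2^1 implicants → 01-00  011-1  0110-  101-1  1010-  11-10
Unchecked terms (primes): 00110, 01-00, 011-1, 0110-, 101-1, 1010-, 11-10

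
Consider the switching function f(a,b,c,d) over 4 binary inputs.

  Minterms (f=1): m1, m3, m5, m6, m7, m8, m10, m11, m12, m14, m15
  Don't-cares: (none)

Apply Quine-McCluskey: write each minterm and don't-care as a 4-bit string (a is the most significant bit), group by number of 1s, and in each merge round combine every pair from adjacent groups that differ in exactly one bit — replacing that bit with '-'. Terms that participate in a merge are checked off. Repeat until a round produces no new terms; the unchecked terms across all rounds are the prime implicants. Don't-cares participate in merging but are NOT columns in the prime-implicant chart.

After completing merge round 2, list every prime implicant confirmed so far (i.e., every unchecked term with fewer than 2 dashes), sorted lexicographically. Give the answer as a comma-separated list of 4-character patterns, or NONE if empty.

NONE

Round 0: 0001✓ 0011✓ 0101✓ 0110✓ 0111✓ 1000✓ 1010✓ 1011✓ 1100✓ 1110✓ 1111✓
Round 1: -011✓ -110✓ -111✓ 0-01✓ 0-11✓ 00-1✓ 01-1✓ 011-✓ 1-00✓ 1-10✓ 1-11✓ 10-0✓ 101-✓ 11-0✓ 111-✓
Round 2: --11 -11- 0--1 1--0 1-1-
PIs = {--11, -11-, 0--1, 1--0, 1-1-}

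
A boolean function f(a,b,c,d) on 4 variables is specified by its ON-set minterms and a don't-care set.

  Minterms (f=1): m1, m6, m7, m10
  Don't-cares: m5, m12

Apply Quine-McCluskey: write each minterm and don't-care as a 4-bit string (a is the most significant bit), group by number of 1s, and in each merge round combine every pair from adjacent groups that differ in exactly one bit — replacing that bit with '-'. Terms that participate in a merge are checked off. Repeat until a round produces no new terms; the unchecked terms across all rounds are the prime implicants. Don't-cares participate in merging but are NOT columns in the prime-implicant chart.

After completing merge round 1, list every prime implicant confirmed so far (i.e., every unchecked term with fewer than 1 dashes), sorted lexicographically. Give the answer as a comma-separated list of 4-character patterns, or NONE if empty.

[col 0] 0001*, 0101*, 0110*, 0111*, 1010, 1100
[col 1] 0-01, 01-1, 011-
Prime implicants: 0-01, 01-1, 011-, 1010, 1100

1010, 1100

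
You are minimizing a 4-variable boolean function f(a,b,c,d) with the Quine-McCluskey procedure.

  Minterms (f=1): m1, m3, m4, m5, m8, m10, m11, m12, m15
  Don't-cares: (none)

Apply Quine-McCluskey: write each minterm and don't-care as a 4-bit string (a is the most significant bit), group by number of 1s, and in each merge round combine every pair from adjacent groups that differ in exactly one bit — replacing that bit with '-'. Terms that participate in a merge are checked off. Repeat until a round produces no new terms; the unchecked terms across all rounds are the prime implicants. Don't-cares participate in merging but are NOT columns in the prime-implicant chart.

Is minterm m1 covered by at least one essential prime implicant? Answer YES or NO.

NO

[col 0] 0001*, 0011*, 0100*, 0101*, 1000*, 1010*, 1011*, 1100*, 1111*
[col 1] -011, -100, 0-01, 00-1, 010-, 1-00, 1-11, 10-0, 101-
Prime implicants: -011, -100, 0-01, 00-1, 010-, 1-00, 1-11, 10-0, 101-
PI chart (minterm → PIs covering it):
  1 | 0-01,00-1
  3 | -011,00-1
  4 | -100,010-
  5 | 0-01,010-
  8 | 1-00,10-0
  10 | 10-0,101-
  11 | -011,1-11,101-
  12 | -100,1-00
  15 | 1-11  (sole → essential)
Essential prime implicants: 1-11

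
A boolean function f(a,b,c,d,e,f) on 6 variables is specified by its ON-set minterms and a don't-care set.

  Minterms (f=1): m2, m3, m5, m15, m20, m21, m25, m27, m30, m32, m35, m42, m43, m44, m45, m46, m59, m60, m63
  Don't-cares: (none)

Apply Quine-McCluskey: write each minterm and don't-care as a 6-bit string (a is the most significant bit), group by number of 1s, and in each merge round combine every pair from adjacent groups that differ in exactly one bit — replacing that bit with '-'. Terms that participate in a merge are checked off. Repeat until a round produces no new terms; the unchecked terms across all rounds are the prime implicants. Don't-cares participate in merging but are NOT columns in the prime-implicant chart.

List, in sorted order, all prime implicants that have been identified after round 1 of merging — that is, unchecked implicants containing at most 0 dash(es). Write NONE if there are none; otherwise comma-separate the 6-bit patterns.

Round 0: 000010✓ 000011✓ 000101✓ 001111 010100✓ 010101✓ 011001✓ 011011✓ 011110 100000 100011✓ 101010✓ 101011✓ 101100✓ 101101✓ 101110✓ 111011✓ 111100✓ 111111✓
Round 1: -00011 -11011 0-0101 00001- 01010- 0110-1 1-1011 1-1100 10-011 101-10 10101- 1011-0 10110- 111-11
PIs = {-00011, -11011, 0-0101, 00001-, 001111, 01010-, 0110-1, 011110, 1-1011, 1-1100, 10-011, 100000, 101-10, 10101-, 1011-0, 10110-, 111-11}

001111, 011110, 100000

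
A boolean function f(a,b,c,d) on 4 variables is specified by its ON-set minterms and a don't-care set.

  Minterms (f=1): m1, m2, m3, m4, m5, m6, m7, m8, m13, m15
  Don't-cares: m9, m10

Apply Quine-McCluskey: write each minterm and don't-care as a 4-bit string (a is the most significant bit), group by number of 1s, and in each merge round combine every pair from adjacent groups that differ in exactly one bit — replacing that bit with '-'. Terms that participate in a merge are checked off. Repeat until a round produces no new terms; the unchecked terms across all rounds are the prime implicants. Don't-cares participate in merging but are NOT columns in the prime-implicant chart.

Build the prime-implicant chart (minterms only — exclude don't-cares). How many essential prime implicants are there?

Round 0: 0001✓ 0010✓ 0011✓ 0100✓ 0101✓ 0110✓ 0111✓ 1000✓ 1001✓ 1010✓ 1101✓ 1111✓
Round 1: -001✓ -010 -101✓ -111✓ 0-01✓ 0-10✓ 0-11✓ 00-1✓ 001-✓ 01-0✓ 01-1✓ 010-✓ 011-✓ 1-01✓ 10-0 100- 11-1✓
Round 2: --01 -1-1 0--1 0-1- 01--
PIs = {--01, -010, -1-1, 0--1, 0-1-, 01--, 10-0, 100-}
Coverage chart:
  m1: --01,0--1
  m2: -010,0-1-
  m3: 0--1,0-1-
  m4: 01-- ←essential
  m5: --01,-1-1,0--1,01--
  m6: 0-1-,01--
  m7: -1-1,0--1,0-1-,01--
  m8: 10-0,100-
  m13: --01,-1-1
  m15: -1-1 ←essential
Essential: -1-1, 01--

2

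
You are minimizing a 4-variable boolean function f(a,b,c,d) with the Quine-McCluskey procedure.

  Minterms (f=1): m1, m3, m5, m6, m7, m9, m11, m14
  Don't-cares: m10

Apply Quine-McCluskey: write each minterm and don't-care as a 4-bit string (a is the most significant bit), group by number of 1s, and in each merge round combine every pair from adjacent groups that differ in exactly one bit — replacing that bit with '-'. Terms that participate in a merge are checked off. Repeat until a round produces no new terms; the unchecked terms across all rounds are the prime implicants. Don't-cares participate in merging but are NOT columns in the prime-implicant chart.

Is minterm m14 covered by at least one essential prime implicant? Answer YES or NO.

size-2^0 implicants → 0001(✓)  0011(✓)  0101(✓)  0110(✓)  0111(✓)  1001(✓)  1010(✓)  1011(✓)  1110(✓)
size-2^1 implicants → -001(✓)  -011(✓)  -110  0-01(✓)  0-11(✓)  00-1(✓)  01-1(✓)  011-  1-10  10-1(✓)  101-
size-2^2 implicants → -0-1  0--1
Unchecked terms (primes): -0-1, -110, 0--1, 011-, 1-10, 101-
Minterm coverage:
  m1 ⊆ -0-1,0--1
  m3 ⊆ -0-1,0--1
  m5 ⊆ 0--1 [E]
  m6 ⊆ -110,011-
  m7 ⊆ 0--1,011-
  m9 ⊆ -0-1 [E]
  m11 ⊆ -0-1,101-
  m14 ⊆ -110,1-10
E = {-0-1, 0--1}

NO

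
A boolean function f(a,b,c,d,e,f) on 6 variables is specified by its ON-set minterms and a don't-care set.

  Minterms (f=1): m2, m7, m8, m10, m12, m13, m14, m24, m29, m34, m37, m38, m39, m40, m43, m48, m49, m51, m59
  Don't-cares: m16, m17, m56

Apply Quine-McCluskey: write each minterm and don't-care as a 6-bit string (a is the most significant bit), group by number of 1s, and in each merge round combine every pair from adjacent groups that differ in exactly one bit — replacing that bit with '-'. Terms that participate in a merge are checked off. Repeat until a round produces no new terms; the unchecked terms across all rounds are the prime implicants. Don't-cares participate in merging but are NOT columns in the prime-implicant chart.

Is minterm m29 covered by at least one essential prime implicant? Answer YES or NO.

Round 0: 000010✓ 000111✓ 001000✓ 001010✓ 001100✓ 001101✓ 001110✓ 010000✓ 010001✓ 011000✓ 011101✓ 100010✓ 100101✓ 100110✓ 100111✓ 101000✓ 101011✓ 110000✓ 110001✓ 110011✓ 111000✓ 111011✓
Round 1: -00010 -00111 -01000✓ -10000✓ -10001✓ -11000✓ 0-1000✓ 0-1101 00-010 001-00✓ 001-10✓ 0010-0✓ 0011-0✓ 00110- 01-000✓ 01000-✓ 1-1000✓ 1-1011 100-10 1001-1 10011- 11-000✓ 11-011 1100-1 11000-✓
Round 2: --1000 -1-000 -1000- 001--0
PIs = {--1000, -00010, -00111, -1-000, -1000-, 0-1101, 00-010, 001--0, 00110-, 1-1011, 100-10, 1001-1, 10011-, 11-011, 1100-1}
Coverage chart:
  m2: -00010,00-010
  m7: -00111 ←essential
  m8: --1000,001--0
  m10: 00-010,001--0
  m12: 001--0,00110-
  m13: 0-1101,00110-
  m14: 001--0 ←essential
  m24: --1000,-1-000
  m29: 0-1101 ←essential
  m34: -00010,100-10
  m37: 1001-1 ←essential
  m38: 100-10,10011-
  m39: -00111,1001-1,10011-
  m40: --1000 ←essential
  m43: 1-1011 ←essential
  m48: -1-000,-1000-
  m49: -1000-,1100-1
  m51: 11-011,1100-1
  m59: 1-1011,11-011
Essential: --1000, -00111, 0-1101, 001--0, 1-1011, 1001-1

YES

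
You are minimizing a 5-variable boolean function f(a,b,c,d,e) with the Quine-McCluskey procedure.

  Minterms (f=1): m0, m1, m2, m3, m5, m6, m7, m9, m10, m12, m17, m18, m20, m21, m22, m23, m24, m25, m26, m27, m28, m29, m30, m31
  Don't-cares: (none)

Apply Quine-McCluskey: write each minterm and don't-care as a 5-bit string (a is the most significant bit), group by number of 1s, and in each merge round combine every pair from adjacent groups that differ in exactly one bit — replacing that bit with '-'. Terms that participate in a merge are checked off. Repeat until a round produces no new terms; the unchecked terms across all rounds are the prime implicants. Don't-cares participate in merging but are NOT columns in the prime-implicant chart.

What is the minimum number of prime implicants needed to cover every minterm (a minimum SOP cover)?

size-2^0 implicants → 00000(✓)  00001(✓)  00010(✓)  00011(✓)  00101(✓)  00110(✓)  00111(✓)  01001(✓)  01010(✓)  01100(✓)  10001(✓)  10010(✓)  10100(✓)  10101(✓)  10110(✓)  10111(✓)  11000(✓)  11001(✓)  11010(✓)  11011(✓)  11100(✓)  11101(✓)  11110(✓)  11111(✓)
size-2^1 implicants → -0001(✓)  -0010(✓)  -0101(✓)  -0110(✓)  -0111(✓)  -1001(✓)  -1010(✓)  -1100  0-001(✓)  0-010(✓)  00-01(✓)  00-10(✓)  00-11(✓)  000-0(✓)  000-1(✓)  0000-(✓)  0001-(✓)  001-1(✓)  0011-(✓)  1-001(✓)  1-010(✓)  1-100(✓)  1-101(✓)  1-110(✓)  1-111(✓)  10-01(✓)  10-10(✓)  101-0(✓)  101-1(✓)  1010-(✓)  1011-(✓)  11-00(✓)  11-01(✓)  11-10(✓)  11-11(✓)  110-0(✓)  110-1(✓)  1100-(✓)  1101-(✓)  111-0(✓)  111-1(✓)  1110-(✓)  1111-(✓)
size-2^2 implicants → --001  --010  -0-01  -0-10  -01-1  -011-  00--1  00-1-  000--  1--01  1--10  1-1-0(✓)  1-1-1(✓)  1-10-(✓)  1-11-(✓)  101--(✓)  11--0(✓)  11--1(✓)  11-0-(✓)  11-1-(✓)  110--(✓)  111--(✓)
size-2^3 implicants → 1-1--  11---
Unchecked terms (primes): --001, --010, -0-01, -0-10, -01-1, -011-, -1100, 00--1, 00-1-, 000--, 1--01, 1--10, 1-1--, 11---
Minterm coverage:
  m0 ⊆ 000-- [E]
  m1 ⊆ --001,-0-01,00--1,000--
  m2 ⊆ --010,-0-10,00-1-,000--
  m3 ⊆ 00--1,00-1-,000--
  m5 ⊆ -0-01,-01-1,00--1
  m6 ⊆ -0-10,-011-,00-1-
  m7 ⊆ -01-1,-011-,00--1,00-1-
  m9 ⊆ --001 [E]
  m10 ⊆ --010 [E]
  m12 ⊆ -1100 [E]
  m17 ⊆ --001,-0-01,1--01
  m18 ⊆ --010,-0-10,1--10
  m20 ⊆ 1-1-- [E]
  m21 ⊆ -0-01,-01-1,1--01,1-1--
  m22 ⊆ -0-10,-011-,1--10,1-1--
  m23 ⊆ -01-1,-011-,1-1--
  m24 ⊆ 11--- [E]
  m25 ⊆ --001,1--01,11---
  m26 ⊆ --010,1--10,11---
  m27 ⊆ 11--- [E]
  m28 ⊆ -1100,1-1--,11---
  m29 ⊆ 1--01,1-1--,11---
  m30 ⊆ 1--10,1-1--,11---
  m31 ⊆ 1-1--,11---
E = {--001, --010, -1100, 000--, 1-1--, 11---}
Petrick residual → -0-01, -011-
Cover = c'd'e + c'de' + b'd'e + b'cd + bcd'e' + a'b'c' + ac + ab  |cover|=8

8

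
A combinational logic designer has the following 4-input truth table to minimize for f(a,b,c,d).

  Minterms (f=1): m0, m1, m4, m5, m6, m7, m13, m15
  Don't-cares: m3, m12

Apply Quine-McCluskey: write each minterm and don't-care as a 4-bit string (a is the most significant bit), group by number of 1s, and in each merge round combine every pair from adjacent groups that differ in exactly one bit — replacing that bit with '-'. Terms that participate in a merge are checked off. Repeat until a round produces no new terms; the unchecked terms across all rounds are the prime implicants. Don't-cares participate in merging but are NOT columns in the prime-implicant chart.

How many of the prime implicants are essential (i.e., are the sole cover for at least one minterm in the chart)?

size-2^0 implicants → 0000(✓)  0001(✓)  0011(✓)  0100(✓)  0101(✓)  0110(✓)  0111(✓)  1100(✓)  1101(✓)  1111(✓)
size-2^1 implicants → -100(✓)  -101(✓)  -111(✓)  0-00(✓)  0-01(✓)  0-11(✓)  00-1(✓)  000-(✓)  01-0(✓)  01-1(✓)  010-(✓)  011-(✓)  11-1(✓)  110-(✓)
size-2^2 implicants → -1-1  -10-  0--1  0-0-  01--
Unchecked terms (primes): -1-1, -10-, 0--1, 0-0-, 01--
Minterm coverage:
  m0 ⊆ 0-0- [E]
  m1 ⊆ 0--1,0-0-
  m4 ⊆ -10-,0-0-,01--
  m5 ⊆ -1-1,-10-,0--1,0-0-,01--
  m6 ⊆ 01-- [E]
  m7 ⊆ -1-1,0--1,01--
  m13 ⊆ -1-1,-10-
  m15 ⊆ -1-1 [E]
E = {-1-1, 0-0-, 01--}

3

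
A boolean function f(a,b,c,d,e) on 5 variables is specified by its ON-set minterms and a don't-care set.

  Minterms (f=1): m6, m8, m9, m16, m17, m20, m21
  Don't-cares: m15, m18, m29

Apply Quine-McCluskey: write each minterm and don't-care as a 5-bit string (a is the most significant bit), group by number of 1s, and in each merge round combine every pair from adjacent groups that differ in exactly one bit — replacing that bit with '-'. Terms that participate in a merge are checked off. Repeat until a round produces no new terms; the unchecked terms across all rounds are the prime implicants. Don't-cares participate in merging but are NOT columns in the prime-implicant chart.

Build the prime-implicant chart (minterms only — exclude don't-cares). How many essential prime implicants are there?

3

[col 0] 00110, 01000*, 01001*, 01111, 10000*, 10001*, 10010*, 10100*, 10101*, 11101*
[col 1] 0100-, 1-101, 10-00*, 10-01*, 100-0, 1000-*, 1010-*
[col 2] 10-0-
Prime implicants: 00110, 0100-, 01111, 1-101, 10-0-, 100-0
PI chart (minterm → PIs covering it):
  6 | 00110  (sole → essential)
  8 | 0100-  (sole → essential)
  9 | 0100-  (sole → essential)
  16 | 10-0-,100-0
  17 | 10-0-  (sole → essential)
  20 | 10-0-  (sole → essential)
  21 | 1-101,10-0-
Essential prime implicants: 00110, 0100-, 10-0-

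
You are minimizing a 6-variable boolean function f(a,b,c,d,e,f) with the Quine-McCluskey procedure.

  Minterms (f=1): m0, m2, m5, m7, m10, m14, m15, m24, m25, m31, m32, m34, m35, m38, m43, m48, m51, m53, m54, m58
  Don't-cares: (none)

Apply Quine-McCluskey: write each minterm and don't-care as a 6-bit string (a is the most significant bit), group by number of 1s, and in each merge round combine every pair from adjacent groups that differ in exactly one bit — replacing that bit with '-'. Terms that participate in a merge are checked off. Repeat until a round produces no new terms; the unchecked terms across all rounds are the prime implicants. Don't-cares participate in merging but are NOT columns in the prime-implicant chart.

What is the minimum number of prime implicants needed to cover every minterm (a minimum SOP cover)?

11

Round 0: 000000✓ 000010✓ 000101✓ 000111✓ 001010✓ 001110✓ 001111✓ 011000✓ 011001✓ 011111✓ 100000✓ 100010✓ 100011✓ 100110✓ 101011✓ 110000✓ 110011✓ 110101 110110✓ 111010
Round 1: -00000✓ -00010✓ 0-1111 00-010 00-111 0000-0✓ 0001-1 001-10 00111- 01100- 1-0000 1-0011 1-0110 10-011 100-10 1000-0✓ 10001-
Round 2: -000-0
PIs = {-000-0, 0-1111, 00-010, 00-111, 0001-1, 001-10, 00111-, 01100-, 1-0000, 1-0011, 1-0110, 10-011, 100-10, 10001-, 110101, 111010}
Coverage chart:
  m0: -000-0 ←essential
  m2: -000-0,00-010
  m5: 0001-1 ←essential
  m7: 00-111,0001-1
  m10: 00-010,001-10
  m14: 001-10,00111-
  m15: 0-1111,00-111,00111-
  m24: 01100- ←essential
  m25: 01100- ←essential
  m31: 0-1111 ←essential
  m32: -000-0,1-0000
  m34: -000-0,100-10,10001-
  m35: 1-0011,10-011,10001-
  m38: 1-0110,100-10
  m43: 10-011 ←essential
  m48: 1-0000 ←essential
  m51: 1-0011 ←essential
  m53: 110101 ←essential
  m54: 1-0110 ←essential
  m58: 111010 ←essential
Essential: -000-0, 0-1111, 0001-1, 01100-, 1-0000, 1-0011, 1-0110, 10-011, 110101, 111010
Petrick residual → 001-10
Min cover (11 terms): b'c'd'f' + a'cdef + a'b'c'df + a'b'cef' + a'bcd'e' + ac'd'e'f' + ac'd'ef + ac'def' + ab'd'ef + abc'de'f + abcd'ef'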